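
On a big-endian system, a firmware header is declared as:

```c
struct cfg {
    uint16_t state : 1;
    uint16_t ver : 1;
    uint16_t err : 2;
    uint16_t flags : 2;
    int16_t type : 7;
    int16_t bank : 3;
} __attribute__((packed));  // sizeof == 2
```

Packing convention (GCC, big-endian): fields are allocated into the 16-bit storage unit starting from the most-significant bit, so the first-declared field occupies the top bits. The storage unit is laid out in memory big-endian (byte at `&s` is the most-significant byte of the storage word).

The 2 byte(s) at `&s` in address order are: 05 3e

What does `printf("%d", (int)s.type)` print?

39

[0]=0x05 [1]=0x3e (big-endian) → word 0x053e
state:1 @ bit 15 → (0x053e>>15)&0x1 = 0x0
ver:1 @ bit 14 → (0x053e>>14)&0x1 = 0x0
err:2 @ bit 12 → (0x053e>>12)&0x3 = 0x0
flags:2 @ bit 10 → (0x053e>>10)&0x3 = 0x1
type:7 @ bit 3 → (0x053e>>3)&0x7f = 0x27  ←
bank:3 @ bit 0 → (0x053e>>0)&0x7 = 0x6
type signed 7b, MSB=0: value = 39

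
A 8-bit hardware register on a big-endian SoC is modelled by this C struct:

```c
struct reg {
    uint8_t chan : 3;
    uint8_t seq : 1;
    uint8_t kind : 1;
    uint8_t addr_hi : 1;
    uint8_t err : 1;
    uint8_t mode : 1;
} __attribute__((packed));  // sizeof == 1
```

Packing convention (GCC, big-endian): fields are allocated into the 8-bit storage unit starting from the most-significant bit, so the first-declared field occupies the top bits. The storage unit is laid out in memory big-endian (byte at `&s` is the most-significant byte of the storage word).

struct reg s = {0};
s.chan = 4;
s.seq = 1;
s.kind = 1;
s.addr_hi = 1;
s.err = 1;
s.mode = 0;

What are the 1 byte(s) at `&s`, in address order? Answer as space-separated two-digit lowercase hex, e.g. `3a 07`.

9e

chan (3b) val=4 bits=0x4 at bit 5: 0x80
seq (1b) val=1 bits=0x1 at bit 4: 0x90
kind (1b) val=1 bits=0x1 at bit 3: 0x98
addr_hi (1b) val=1 bits=0x1 at bit 2: 0x9c
err (1b) val=1 bits=0x1 at bit 1: 0x9e
mode (1b) val=0 bits=0x0 at bit 0: 0x9e
word = 0x9e → big-endian bytes:
  [0]=0x9e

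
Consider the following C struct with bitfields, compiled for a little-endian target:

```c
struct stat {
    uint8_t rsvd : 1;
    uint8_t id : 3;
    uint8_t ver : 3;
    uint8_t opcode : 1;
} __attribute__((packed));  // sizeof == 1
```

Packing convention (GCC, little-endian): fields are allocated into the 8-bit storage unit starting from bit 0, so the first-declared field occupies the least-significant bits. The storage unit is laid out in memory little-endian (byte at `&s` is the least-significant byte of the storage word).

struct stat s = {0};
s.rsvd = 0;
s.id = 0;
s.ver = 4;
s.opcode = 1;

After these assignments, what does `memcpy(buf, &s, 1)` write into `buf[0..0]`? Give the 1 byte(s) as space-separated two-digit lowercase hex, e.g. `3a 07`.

c0

rsvd (1b) val=0 bits=0x0 at bit 0: 0x00
id (3b) val=0 bits=0x0 at bit 1: 0x00
ver (3b) val=4 bits=0x4 at bit 4: 0x40
opcode (1b) val=1 bits=0x1 at bit 7: 0xc0
word = 0xc0 → little-endian bytes:
  [0]=0xc0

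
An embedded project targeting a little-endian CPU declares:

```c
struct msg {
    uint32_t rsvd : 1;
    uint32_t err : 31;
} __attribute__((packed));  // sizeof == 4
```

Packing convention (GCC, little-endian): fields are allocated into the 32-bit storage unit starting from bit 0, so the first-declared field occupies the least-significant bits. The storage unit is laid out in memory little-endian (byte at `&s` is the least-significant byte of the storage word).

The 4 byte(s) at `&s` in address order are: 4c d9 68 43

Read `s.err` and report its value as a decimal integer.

565472422

[0]=0x4c [1]=0xd9 [2]=0x68 [3]=0x43 (little-endian) → word 0x4368d94c
rsvd [0+:1] = (word>>0) & 0x1 = 0
err [1+:31] = (word>>1) & 0x7fffffff = 565472422  ←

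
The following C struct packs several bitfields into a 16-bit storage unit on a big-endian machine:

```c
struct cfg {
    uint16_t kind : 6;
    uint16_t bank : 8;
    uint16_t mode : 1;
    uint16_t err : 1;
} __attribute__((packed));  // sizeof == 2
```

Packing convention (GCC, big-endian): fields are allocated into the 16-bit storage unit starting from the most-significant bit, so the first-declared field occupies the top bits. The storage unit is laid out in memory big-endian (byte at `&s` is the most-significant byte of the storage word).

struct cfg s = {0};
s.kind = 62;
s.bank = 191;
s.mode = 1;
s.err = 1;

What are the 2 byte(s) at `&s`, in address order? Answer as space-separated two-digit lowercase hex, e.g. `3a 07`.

fa ff

[10+:6] kind=62 & 0x3f = 0x3e; word=0xf800
[2+:8] bank=191 & 0xff = 0xbf; word=0xfafc
[1+:1] mode=1 & 0x1 = 0x1; word=0xfafe
[0+:1] err=1 & 0x1 = 0x1; word=0xfaff
word = 0xfaff → big-endian bytes:
  [0]=0xfa  [1]=0xff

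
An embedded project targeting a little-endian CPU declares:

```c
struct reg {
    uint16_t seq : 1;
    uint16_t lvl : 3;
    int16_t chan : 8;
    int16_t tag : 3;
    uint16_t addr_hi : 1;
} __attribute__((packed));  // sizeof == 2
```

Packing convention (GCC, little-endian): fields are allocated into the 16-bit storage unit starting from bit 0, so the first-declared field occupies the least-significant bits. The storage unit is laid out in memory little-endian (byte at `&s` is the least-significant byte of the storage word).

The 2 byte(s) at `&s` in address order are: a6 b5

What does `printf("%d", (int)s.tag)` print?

[0]=0xa6 [1]=0xb5 (little-endian) → word 0xb5a6
seq:1 @ bit 0 → (0xb5a6>>0)&0x1 = 0x0
lvl:3 @ bit 1 → (0xb5a6>>1)&0x7 = 0x3
chan:8 @ bit 4 → (0xb5a6>>4)&0xff = 0x5a
tag:3 @ bit 12 → (0xb5a6>>12)&0x7 = 0x3  ←
addr_hi:1 @ bit 15 → (0xb5a6>>15)&0x1 = 0x1
tag signed 3b, MSB=0: value = 3

3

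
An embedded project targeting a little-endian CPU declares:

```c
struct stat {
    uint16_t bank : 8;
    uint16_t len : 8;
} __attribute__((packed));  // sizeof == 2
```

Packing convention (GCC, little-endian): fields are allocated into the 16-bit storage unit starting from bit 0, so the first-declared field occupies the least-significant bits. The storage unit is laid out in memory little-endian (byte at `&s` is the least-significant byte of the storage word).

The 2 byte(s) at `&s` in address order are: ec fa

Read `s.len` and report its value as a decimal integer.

250

[0]=0xec [1]=0xfa (little-endian) → word 0xfaec
bank [0+:8] = (word>>0) & 0xff = 236
len [8+:8] = (word>>8) & 0xff = 250  ←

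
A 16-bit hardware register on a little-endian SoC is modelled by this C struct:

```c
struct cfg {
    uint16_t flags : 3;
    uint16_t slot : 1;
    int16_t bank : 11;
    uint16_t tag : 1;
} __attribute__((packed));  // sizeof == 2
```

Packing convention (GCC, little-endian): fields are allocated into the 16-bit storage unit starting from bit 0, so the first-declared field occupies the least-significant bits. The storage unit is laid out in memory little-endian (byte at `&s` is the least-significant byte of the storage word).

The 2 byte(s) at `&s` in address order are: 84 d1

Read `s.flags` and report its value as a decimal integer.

[0]=0x84 [1]=0xd1 (little-endian) → word 0xd184
flags:3 @ bit 0 → (0xd184>>0)&0x7 = 0x4  ←
slot:1 @ bit 3 → (0xd184>>3)&0x1 = 0x0
bank:11 @ bit 4 → (0xd184>>4)&0x7ff = 0x518
tag:1 @ bit 15 → (0xd184>>15)&0x1 = 0x1

4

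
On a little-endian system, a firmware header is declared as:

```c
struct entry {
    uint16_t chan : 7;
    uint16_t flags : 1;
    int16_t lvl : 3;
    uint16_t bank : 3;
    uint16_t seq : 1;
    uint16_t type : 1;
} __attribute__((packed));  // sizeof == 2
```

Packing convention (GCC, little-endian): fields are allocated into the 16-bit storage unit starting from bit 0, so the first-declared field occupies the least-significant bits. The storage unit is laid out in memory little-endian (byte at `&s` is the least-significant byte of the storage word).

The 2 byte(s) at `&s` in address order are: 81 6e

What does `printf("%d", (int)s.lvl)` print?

[0]=0x81 [1]=0x6e (little-endian) → word 0x6e81
chan [0+:7] = (word>>0) & 0x7f = 1
flags [7+:1] = (word>>7) & 0x1 = 1
lvl [8+:3] = (word>>8) & 0x7 = 6  ←
bank [11+:3] = (word>>11) & 0x7 = 5
seq [14+:1] = (word>>14) & 0x1 = 1
type [15+:1] = (word>>15) & 0x1 = 0
lvl signed 3b, MSB=1: 6 - 8 = -2

-2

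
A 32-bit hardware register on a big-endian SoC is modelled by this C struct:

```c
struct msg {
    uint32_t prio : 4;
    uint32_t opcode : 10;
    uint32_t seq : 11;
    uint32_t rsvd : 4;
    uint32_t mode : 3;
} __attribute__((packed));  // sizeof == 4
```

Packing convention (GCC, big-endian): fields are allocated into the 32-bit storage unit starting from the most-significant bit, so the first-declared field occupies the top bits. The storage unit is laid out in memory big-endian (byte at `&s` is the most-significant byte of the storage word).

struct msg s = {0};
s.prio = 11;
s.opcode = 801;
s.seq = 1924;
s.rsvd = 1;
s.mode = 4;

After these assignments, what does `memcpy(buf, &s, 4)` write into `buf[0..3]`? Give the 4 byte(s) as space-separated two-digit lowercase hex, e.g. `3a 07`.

prio:4 = 11 → 0xb << 28 → word 0xb0000000
opcode:10 = 801 → 0x321 << 18 → word 0xbc840000
seq:11 = 1924 → 0x784 << 7 → word 0xbc87c200
rsvd:4 = 1 → 0x1 << 3 → word 0xbc87c208
mode:3 = 4 → 0x4 << 0 → word 0xbc87c20c
word = 0xbc87c20c → big-endian bytes:
  [0]=0xbc  [1]=0x87  [2]=0xc2  [3]=0x0c

bc 87 c2 0c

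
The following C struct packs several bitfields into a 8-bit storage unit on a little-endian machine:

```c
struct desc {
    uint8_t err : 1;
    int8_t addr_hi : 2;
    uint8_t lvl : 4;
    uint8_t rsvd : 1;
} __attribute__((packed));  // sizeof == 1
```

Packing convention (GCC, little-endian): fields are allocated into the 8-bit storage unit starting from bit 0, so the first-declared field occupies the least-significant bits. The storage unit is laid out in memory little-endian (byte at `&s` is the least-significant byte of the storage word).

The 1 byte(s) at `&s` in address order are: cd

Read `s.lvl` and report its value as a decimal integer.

[0]=0xcd (little-endian) → word 0xcd
err [0+:1] = (word>>0) & 0x1 = 1
addr_hi [1+:2] = (word>>1) & 0x3 = 2
lvl [3+:4] = (word>>3) & 0xf = 9  ←
rsvd [7+:1] = (word>>7) & 0x1 = 1

9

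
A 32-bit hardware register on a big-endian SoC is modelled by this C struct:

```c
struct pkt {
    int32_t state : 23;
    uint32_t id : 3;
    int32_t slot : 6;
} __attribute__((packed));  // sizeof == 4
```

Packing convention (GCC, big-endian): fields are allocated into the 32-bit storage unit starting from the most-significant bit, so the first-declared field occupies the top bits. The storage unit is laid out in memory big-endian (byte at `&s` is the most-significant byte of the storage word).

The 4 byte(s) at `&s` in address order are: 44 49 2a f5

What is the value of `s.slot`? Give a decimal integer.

-11

[0]=0x44 [1]=0x49 [2]=0x2a [3]=0xf5 (big-endian) → word 0x44492af5
state [9+:23] = (word>>9) & 0x7fffff = 2237589
id [6+:3] = (word>>6) & 0x7 = 3
slot [0+:6] = (word>>0) & 0x3f = 53  ←
slot signed 6b, MSB=1: 53 - 64 = -11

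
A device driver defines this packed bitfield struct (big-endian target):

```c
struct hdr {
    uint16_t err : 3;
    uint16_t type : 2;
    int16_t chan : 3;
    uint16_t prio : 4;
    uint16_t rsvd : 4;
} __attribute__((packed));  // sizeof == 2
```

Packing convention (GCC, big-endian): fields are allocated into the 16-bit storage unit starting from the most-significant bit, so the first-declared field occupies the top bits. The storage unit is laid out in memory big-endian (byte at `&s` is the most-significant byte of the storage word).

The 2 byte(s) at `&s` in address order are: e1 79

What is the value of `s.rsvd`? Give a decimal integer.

9

[0]=0xe1 [1]=0x79 (big-endian) → word 0xe179
err [13+:3] = (word>>13) & 0x7 = 7
type [11+:2] = (word>>11) & 0x3 = 0
chan [8+:3] = (word>>8) & 0x7 = 1
prio [4+:4] = (word>>4) & 0xf = 7
rsvd [0+:4] = (word>>0) & 0xf = 9  ←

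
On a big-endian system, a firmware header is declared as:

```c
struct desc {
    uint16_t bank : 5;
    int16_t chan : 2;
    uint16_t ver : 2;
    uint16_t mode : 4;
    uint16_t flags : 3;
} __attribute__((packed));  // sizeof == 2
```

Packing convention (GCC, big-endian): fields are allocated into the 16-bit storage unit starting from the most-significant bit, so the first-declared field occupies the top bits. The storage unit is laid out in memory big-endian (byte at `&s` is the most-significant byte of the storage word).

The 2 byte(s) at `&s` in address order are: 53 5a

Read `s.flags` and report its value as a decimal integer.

[0]=0x53 [1]=0x5a (big-endian) → word 0x535a
bank [11+:5] = (word>>11) & 0x1f = 10
chan [9+:2] = (word>>9) & 0x3 = 1
ver [7+:2] = (word>>7) & 0x3 = 2
mode [3+:4] = (word>>3) & 0xf = 11
flags [0+:3] = (word>>0) & 0x7 = 2  ←

2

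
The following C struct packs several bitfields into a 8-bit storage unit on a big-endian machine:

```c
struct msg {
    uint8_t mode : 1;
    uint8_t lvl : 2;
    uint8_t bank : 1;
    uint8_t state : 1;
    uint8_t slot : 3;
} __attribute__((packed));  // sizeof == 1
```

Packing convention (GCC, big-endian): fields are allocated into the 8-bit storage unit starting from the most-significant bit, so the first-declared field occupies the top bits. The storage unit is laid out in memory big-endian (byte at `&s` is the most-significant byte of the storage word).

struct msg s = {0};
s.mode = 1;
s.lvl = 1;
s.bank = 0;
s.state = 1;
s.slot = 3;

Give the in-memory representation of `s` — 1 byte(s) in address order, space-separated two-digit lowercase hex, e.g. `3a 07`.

mode:1 = 1 → 0x1 << 7 → word 0x80
lvl:2 = 1 → 0x1 << 5 → word 0xa0
bank:1 = 0 → 0x0 << 4 → word 0xa0
state:1 = 1 → 0x1 << 3 → word 0xa8
slot:3 = 3 → 0x3 << 0 → word 0xab
word = 0xab → big-endian bytes:
  [0]=0xab

ab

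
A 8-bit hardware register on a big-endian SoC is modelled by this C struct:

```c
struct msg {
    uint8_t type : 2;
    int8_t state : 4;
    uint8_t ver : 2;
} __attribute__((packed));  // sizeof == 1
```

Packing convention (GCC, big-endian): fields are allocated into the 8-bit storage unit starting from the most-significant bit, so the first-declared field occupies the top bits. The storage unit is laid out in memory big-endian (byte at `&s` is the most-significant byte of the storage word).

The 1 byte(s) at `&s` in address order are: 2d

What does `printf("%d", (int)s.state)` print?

[0]=0x2d (big-endian) → word 0x2d
type [6+:2] = (word>>6) & 0x3 = 0
state [2+:4] = (word>>2) & 0xf = 11  ←
ver [0+:2] = (word>>0) & 0x3 = 1
state signed 4b, MSB=1: 11 - 16 = -5

-5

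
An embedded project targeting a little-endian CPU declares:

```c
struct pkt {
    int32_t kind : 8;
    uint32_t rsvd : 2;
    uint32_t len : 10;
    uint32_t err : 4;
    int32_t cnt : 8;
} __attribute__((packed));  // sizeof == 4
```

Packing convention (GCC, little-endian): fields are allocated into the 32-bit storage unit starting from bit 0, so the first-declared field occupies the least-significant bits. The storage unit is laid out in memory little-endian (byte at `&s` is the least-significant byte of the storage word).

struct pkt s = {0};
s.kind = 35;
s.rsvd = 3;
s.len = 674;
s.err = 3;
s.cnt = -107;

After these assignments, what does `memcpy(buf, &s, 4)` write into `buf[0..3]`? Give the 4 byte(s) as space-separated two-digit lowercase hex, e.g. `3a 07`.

kind:8 = 35 → 0x23 << 0 → word 0x00000023
rsvd:2 = 3 → 0x3 << 8 → word 0x00000323
len:10 = 674 → 0x2a2 << 10 → word 0x000a8b23
err:4 = 3 → 0x3 << 20 → word 0x003a8b23
cnt:8 = -107 → 0x95 << 24 → word 0x953a8b23
word = 0x953a8b23 → little-endian bytes:
  [0]=0x23  [1]=0x8b  [2]=0x3a  [3]=0x95

23 8b 3a 95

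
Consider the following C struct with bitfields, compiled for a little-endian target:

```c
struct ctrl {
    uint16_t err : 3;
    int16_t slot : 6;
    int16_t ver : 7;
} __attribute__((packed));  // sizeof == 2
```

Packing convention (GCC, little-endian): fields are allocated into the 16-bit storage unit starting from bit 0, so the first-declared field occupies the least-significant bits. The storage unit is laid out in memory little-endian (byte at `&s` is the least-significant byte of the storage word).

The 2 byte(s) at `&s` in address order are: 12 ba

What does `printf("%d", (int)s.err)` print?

[0]=0x12 [1]=0xba (little-endian) → word 0xba12
err:3 @ bit 0 → (0xba12>>0)&0x7 = 0x2  ←
slot:6 @ bit 3 → (0xba12>>3)&0x3f = 0x2
ver:7 @ bit 9 → (0xba12>>9)&0x7f = 0x5d

2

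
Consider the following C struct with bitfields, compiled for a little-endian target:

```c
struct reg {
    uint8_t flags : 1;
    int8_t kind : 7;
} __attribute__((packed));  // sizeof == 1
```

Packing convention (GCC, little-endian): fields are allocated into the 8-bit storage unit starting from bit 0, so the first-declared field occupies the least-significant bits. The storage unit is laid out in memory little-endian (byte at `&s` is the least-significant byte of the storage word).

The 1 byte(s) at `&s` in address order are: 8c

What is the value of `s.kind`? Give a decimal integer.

[0]=0x8c (little-endian) → word 0x8c
flags [0+:1] = (word>>0) & 0x1 = 0
kind [1+:7] = (word>>1) & 0x7f = 70  ←
kind signed 7b, MSB=1: 70 - 128 = -58

-58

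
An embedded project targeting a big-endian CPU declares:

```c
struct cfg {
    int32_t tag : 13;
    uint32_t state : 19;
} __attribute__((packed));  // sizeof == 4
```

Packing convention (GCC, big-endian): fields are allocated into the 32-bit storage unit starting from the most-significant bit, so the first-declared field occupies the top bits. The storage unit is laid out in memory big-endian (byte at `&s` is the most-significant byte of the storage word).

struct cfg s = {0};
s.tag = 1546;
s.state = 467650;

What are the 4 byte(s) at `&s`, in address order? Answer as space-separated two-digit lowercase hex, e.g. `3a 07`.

30 57 22 c2

tag:13 = 1546 → 0x60a << 19 → word 0x30500000
state:19 = 467650 → 0x722c2 << 0 → word 0x305722c2
word = 0x305722c2 → big-endian bytes:
  [0]=0x30  [1]=0x57  [2]=0x22  [3]=0xc2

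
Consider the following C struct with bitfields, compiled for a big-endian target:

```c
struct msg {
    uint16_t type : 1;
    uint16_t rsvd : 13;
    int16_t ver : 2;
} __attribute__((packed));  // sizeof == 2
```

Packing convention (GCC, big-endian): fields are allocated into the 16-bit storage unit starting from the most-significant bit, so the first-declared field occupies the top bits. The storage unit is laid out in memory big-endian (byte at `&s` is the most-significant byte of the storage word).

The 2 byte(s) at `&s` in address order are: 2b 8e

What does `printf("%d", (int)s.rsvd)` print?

2787

[0]=0x2b [1]=0x8e (big-endian) → word 0x2b8e
type [15+:1] = (word>>15) & 0x1 = 0
rsvd [2+:13] = (word>>2) & 0x1fff = 2787  ←
ver [0+:2] = (word>>0) & 0x3 = 2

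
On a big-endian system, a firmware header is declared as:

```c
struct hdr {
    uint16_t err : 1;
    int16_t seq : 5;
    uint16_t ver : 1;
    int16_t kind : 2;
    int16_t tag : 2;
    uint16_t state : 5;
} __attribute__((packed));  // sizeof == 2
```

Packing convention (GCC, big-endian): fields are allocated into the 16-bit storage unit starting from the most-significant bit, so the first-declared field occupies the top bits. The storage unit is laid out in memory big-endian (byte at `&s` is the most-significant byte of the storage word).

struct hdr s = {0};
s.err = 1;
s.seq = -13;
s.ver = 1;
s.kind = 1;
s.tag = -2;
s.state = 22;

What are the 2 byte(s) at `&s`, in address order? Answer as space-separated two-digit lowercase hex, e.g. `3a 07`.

err (1b) val=1 bits=0x1 at bit 15: 0x8000
seq (5b) val=-13 bits=0x13 at bit 10: 0xcc00
ver (1b) val=1 bits=0x1 at bit 9: 0xce00
kind (2b) val=1 bits=0x1 at bit 7: 0xce80
tag (2b) val=-2 bits=0x2 at bit 5: 0xcec0
state (5b) val=22 bits=0x16 at bit 0: 0xced6
word = 0xced6 → big-endian bytes:
  [0]=0xce  [1]=0xd6

ce d6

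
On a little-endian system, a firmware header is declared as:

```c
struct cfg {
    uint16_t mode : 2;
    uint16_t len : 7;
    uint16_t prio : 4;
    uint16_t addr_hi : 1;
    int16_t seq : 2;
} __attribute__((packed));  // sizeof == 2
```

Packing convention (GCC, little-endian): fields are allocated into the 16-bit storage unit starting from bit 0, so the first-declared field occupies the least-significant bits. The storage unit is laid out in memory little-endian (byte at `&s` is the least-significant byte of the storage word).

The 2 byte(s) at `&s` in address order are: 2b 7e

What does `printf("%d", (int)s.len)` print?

10

[0]=0x2b [1]=0x7e (little-endian) → word 0x7e2b
mode:2 @ bit 0 → (0x7e2b>>0)&0x3 = 0x3
len:7 @ bit 2 → (0x7e2b>>2)&0x7f = 0xa  ←
prio:4 @ bit 9 → (0x7e2b>>9)&0xf = 0xf
addr_hi:1 @ bit 13 → (0x7e2b>>13)&0x1 = 0x1
seq:2 @ bit 14 → (0x7e2b>>14)&0x3 = 0x1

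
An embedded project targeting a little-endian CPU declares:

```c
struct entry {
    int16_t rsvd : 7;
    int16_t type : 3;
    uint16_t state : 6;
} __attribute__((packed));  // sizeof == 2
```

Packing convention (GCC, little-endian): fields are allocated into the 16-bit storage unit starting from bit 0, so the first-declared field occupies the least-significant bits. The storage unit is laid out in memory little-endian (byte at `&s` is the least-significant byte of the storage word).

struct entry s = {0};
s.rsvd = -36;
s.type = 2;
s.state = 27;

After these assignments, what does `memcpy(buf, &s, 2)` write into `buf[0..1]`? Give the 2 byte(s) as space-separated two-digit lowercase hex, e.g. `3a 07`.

rsvd (7b) val=-36 bits=0x5c at bit 0: 0x005c
type (3b) val=2 bits=0x2 at bit 7: 0x015c
state (6b) val=27 bits=0x1b at bit 10: 0x6d5c
word = 0x6d5c → little-endian bytes:
  [0]=0x5c  [1]=0x6d

5c 6d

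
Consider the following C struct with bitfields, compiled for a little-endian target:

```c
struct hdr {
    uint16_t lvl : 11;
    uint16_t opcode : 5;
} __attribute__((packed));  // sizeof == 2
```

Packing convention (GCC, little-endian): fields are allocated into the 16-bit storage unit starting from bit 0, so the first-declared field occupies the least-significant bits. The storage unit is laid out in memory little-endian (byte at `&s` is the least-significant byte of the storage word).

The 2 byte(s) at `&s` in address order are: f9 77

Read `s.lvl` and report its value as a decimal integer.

2041

[0]=0xf9 [1]=0x77 (little-endian) → word 0x77f9
lvl [0+:11] = (word>>0) & 0x7ff = 2041  ←
opcode [11+:5] = (word>>11) & 0x1f = 14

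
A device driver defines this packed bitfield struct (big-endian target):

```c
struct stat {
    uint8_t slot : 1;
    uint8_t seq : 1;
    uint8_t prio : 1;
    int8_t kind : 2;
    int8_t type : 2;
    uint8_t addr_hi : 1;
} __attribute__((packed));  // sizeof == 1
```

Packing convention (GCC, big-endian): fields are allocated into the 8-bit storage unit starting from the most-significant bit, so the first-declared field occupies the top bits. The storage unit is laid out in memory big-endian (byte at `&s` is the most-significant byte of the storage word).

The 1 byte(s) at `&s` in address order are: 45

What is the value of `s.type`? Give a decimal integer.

-2

[0]=0x45 (big-endian) → word 0x45
slot:1 @ bit 7 → (0x45>>7)&0x1 = 0x0
seq:1 @ bit 6 → (0x45>>6)&0x1 = 0x1
prio:1 @ bit 5 → (0x45>>5)&0x1 = 0x0
kind:2 @ bit 3 → (0x45>>3)&0x3 = 0x0
type:2 @ bit 1 → (0x45>>1)&0x3 = 0x2  ←
addr_hi:1 @ bit 0 → (0x45>>0)&0x1 = 0x1
type signed 2b, MSB=1: 2 - 4 = -2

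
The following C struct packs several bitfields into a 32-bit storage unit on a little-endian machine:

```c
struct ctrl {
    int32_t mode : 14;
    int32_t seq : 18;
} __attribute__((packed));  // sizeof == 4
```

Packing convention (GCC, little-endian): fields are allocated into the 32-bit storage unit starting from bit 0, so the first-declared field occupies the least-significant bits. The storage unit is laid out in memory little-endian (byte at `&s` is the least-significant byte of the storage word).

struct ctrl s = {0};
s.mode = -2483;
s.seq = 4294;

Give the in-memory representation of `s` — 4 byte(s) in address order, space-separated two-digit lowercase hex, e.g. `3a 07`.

mode (14b) val=-2483 bits=0x364d at bit 0: 0x0000364d
seq (18b) val=4294 bits=0x10c6 at bit 14: 0x0431b64d
word = 0x0431b64d → little-endian bytes:
  [0]=0x4d  [1]=0xb6  [2]=0x31  [3]=0x04

4d b6 31 04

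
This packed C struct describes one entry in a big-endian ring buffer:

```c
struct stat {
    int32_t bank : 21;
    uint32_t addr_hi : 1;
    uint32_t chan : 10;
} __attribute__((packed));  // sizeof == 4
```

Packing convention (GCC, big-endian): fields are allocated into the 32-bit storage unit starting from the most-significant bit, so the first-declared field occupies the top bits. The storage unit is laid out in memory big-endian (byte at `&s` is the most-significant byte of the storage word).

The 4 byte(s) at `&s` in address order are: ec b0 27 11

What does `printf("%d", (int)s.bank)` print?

-158204

[0]=0xec [1]=0xb0 [2]=0x27 [3]=0x11 (big-endian) → word 0xecb02711
bank:21 @ bit 11 → (0xecb02711>>11)&0x1fffff = 0x1d9604  ←
addr_hi:1 @ bit 10 → (0xecb02711>>10)&0x1 = 0x1
chan:10 @ bit 0 → (0xecb02711>>0)&0x3ff = 0x311
bank signed 21b, MSB=1: 1938948 - 2097152 = -158204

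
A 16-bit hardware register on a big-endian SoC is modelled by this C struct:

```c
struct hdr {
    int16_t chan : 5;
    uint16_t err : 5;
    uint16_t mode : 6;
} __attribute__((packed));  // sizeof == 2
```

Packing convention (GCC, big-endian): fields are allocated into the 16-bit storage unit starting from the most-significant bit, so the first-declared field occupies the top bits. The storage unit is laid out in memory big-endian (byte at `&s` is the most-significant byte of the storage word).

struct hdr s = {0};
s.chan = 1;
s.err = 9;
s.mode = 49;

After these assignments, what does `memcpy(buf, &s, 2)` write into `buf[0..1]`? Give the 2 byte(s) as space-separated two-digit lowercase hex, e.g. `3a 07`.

chan (5b) val=1 bits=0x1 at bit 11: 0x0800
err (5b) val=9 bits=0x9 at bit 6: 0x0a40
mode (6b) val=49 bits=0x31 at bit 0: 0x0a71
word = 0x0a71 → big-endian bytes:
  [0]=0x0a  [1]=0x71

0a 71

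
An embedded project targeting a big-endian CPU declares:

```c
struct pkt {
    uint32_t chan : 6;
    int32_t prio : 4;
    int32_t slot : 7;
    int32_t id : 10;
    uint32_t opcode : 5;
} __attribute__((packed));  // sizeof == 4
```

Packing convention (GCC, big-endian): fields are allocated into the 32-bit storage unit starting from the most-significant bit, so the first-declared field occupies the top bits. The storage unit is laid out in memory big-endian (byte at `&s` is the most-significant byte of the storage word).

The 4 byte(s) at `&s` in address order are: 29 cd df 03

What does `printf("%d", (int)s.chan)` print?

10

[0]=0x29 [1]=0xcd [2]=0xdf [3]=0x03 (big-endian) → word 0x29cddf03
chan [26+:6] = (word>>26) & 0x3f = 10  ←
prio [22+:4] = (word>>22) & 0xf = 7
slot [15+:7] = (word>>15) & 0x7f = 27
id [5+:10] = (word>>5) & 0x3ff = 760
opcode [0+:5] = (word>>0) & 0x1f = 3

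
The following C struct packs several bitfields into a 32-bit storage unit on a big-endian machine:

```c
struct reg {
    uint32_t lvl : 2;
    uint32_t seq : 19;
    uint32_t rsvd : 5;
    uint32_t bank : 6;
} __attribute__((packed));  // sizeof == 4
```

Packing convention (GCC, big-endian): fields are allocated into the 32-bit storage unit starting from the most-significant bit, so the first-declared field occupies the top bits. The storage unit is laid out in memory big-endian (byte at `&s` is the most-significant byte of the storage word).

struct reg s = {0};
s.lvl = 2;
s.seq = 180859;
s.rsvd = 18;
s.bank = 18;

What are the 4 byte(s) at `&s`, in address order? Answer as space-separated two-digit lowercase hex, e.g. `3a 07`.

lvl (2b) val=2 bits=0x2 at bit 30: 0x80000000
seq (19b) val=180859 bits=0x2c27b at bit 11: 0x9613d800
rsvd (5b) val=18 bits=0x12 at bit 6: 0x9613dc80
bank (6b) val=18 bits=0x12 at bit 0: 0x9613dc92
word = 0x9613dc92 → big-endian bytes:
  [0]=0x96  [1]=0x13  [2]=0xdc  [3]=0x92

96 13 dc 92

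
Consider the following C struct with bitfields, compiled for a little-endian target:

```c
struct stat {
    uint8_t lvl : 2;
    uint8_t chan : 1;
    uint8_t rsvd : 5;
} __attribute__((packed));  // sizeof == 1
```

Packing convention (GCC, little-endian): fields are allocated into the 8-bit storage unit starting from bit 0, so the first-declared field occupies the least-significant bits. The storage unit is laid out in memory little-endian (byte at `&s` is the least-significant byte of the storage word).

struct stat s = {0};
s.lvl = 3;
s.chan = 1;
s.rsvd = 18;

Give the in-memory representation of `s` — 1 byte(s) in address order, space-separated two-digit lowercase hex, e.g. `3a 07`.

97

lvl (2b) val=3 bits=0x3 at bit 0: 0x03
chan (1b) val=1 bits=0x1 at bit 2: 0x07
rsvd (5b) val=18 bits=0x12 at bit 3: 0x97
word = 0x97 → little-endian bytes:
  [0]=0x97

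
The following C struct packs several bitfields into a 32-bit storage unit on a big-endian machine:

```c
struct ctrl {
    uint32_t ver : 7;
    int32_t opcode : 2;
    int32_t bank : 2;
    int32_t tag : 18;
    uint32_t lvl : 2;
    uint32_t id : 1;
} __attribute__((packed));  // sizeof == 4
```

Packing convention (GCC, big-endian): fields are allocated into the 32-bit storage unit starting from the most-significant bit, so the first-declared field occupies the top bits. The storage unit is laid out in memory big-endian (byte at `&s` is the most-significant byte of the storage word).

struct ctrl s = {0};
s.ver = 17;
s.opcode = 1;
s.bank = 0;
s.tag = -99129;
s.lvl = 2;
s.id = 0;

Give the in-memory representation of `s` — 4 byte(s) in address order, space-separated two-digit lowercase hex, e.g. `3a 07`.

ver:7 = 17 → 0x11 << 25 → word 0x22000000
opcode:2 = 1 → 0x1 << 23 → word 0x22800000
bank:2 = 0 → 0x0 << 21 → word 0x22800000
tag:18 = -99129 → 0x27cc7 << 3 → word 0x2293e638
lvl:2 = 2 → 0x2 << 1 → word 0x2293e63c
id:1 = 0 → 0x0 << 0 → word 0x2293e63c
word = 0x2293e63c → big-endian bytes:
  [0]=0x22  [1]=0x93  [2]=0xe6  [3]=0x3c

22 93 e6 3c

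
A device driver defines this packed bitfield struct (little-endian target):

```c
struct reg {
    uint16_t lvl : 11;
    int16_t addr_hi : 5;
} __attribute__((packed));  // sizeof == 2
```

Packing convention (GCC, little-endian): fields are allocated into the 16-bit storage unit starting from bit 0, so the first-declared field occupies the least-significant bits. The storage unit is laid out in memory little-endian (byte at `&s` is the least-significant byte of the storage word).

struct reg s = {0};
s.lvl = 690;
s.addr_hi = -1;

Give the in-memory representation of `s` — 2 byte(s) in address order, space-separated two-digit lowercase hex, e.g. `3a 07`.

lvl:11 = 690 → 0x2b2 << 0 → word 0x02b2
addr_hi:5 = -1 → 0x1f << 11 → word 0xfab2
word = 0xfab2 → little-endian bytes:
  [0]=0xb2  [1]=0xfa

b2 fa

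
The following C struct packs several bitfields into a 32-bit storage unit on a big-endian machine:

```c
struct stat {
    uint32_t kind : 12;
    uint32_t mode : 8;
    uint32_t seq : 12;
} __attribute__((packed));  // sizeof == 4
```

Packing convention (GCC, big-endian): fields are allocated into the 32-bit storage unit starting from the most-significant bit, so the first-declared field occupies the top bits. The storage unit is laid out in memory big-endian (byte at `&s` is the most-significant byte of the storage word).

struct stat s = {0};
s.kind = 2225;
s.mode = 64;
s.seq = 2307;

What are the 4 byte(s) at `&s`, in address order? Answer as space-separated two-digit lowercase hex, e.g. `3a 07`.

8b 14 09 03

[20+:12] kind=2225 & 0xfff = 0x8b1; word=0x8b100000
[12+:8] mode=64 & 0xff = 0x40; word=0x8b140000
[0+:12] seq=2307 & 0xfff = 0x903; word=0x8b140903
word = 0x8b140903 → big-endian bytes:
  [0]=0x8b  [1]=0x14  [2]=0x09  [3]=0x03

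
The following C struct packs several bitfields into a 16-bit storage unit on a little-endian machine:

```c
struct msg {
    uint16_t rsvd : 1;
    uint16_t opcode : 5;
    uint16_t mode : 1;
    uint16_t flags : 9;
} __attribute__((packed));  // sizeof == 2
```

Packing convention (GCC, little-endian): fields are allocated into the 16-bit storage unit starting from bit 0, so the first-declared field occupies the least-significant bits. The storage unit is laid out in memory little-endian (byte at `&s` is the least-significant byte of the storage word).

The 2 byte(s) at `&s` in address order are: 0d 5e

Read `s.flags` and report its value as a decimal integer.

[0]=0x0d [1]=0x5e (little-endian) → word 0x5e0d
rsvd [0+:1] = (word>>0) & 0x1 = 1
opcode [1+:5] = (word>>1) & 0x1f = 6
mode [6+:1] = (word>>6) & 0x1 = 0
flags [7+:9] = (word>>7) & 0x1ff = 188  ←

188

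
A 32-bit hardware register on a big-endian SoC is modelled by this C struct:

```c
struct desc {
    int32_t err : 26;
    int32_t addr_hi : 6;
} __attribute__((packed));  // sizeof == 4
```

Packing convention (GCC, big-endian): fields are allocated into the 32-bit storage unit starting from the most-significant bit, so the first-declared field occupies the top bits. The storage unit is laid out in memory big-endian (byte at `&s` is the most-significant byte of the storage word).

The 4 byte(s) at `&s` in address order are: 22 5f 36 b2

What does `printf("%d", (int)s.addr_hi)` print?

[0]=0x22 [1]=0x5f [2]=0x36 [3]=0xb2 (big-endian) → word 0x225f36b2
err:26 @ bit 6 → (0x225f36b2>>6)&0x3ffffff = 0x897cda
addr_hi:6 @ bit 0 → (0x225f36b2>>0)&0x3f = 0x32  ←
addr_hi signed 6b, MSB=1: 50 - 64 = -14

-14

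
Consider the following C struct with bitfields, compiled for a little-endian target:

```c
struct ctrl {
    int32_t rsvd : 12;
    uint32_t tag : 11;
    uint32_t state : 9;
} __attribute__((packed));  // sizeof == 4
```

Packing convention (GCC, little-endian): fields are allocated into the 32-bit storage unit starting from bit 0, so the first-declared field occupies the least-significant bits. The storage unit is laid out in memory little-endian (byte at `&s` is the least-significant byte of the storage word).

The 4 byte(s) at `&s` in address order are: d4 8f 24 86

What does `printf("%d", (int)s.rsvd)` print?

-44

[0]=0xd4 [1]=0x8f [2]=0x24 [3]=0x86 (little-endian) → word 0x86248fd4
rsvd [0+:12] = (word>>0) & 0xfff = 4052  ←
tag [12+:11] = (word>>12) & 0x7ff = 584
state [23+:9] = (word>>23) & 0x1ff = 268
rsvd signed 12b, MSB=1: 4052 - 4096 = -44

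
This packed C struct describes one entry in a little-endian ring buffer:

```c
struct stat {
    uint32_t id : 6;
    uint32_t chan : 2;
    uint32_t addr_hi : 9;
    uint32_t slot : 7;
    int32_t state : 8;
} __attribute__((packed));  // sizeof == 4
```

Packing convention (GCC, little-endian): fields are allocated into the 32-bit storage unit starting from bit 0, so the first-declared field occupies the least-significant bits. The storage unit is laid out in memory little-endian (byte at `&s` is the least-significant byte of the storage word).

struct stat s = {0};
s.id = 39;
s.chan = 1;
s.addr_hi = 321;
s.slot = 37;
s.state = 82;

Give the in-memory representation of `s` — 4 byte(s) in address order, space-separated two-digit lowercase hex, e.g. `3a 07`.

67 41 4b 52

id:6 = 39 → 0x27 << 0 → word 0x00000027
chan:2 = 1 → 0x1 << 6 → word 0x00000067
addr_hi:9 = 321 → 0x141 << 8 → word 0x00014167
slot:7 = 37 → 0x25 << 17 → word 0x004b4167
state:8 = 82 → 0x52 << 24 → word 0x524b4167
word = 0x524b4167 → little-endian bytes:
  [0]=0x67  [1]=0x41  [2]=0x4b  [3]=0x52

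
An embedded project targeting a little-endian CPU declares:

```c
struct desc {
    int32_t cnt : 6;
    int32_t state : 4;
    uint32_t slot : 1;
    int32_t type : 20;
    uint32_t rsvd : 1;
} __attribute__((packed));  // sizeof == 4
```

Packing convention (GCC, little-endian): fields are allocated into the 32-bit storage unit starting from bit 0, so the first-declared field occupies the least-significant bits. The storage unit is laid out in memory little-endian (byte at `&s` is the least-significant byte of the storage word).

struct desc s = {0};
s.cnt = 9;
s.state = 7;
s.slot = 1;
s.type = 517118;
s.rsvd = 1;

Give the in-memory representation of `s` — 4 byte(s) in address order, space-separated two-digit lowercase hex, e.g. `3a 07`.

cnt (6b) val=9 bits=0x9 at bit 0: 0x00000009
state (4b) val=7 bits=0x7 at bit 6: 0x000001c9
slot (1b) val=1 bits=0x1 at bit 10: 0x000005c9
type (20b) val=517118 bits=0x7e3fe at bit 11: 0x3f1ff5c9
rsvd (1b) val=1 bits=0x1 at bit 31: 0xbf1ff5c9
word = 0xbf1ff5c9 → little-endian bytes:
  [0]=0xc9  [1]=0xf5  [2]=0x1f  [3]=0xbf

c9 f5 1f bf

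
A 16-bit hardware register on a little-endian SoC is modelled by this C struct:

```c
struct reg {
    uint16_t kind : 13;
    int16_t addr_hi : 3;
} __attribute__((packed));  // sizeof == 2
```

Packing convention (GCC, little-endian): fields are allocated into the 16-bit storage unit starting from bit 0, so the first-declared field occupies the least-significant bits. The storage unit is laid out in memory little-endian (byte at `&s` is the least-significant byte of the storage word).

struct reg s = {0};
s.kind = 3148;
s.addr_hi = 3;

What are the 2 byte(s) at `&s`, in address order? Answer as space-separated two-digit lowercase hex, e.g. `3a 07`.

kind (13b) val=3148 bits=0xc4c at bit 0: 0x0c4c
addr_hi (3b) val=3 bits=0x3 at bit 13: 0x6c4c
word = 0x6c4c → little-endian bytes:
  [0]=0x4c  [1]=0x6c

4c 6c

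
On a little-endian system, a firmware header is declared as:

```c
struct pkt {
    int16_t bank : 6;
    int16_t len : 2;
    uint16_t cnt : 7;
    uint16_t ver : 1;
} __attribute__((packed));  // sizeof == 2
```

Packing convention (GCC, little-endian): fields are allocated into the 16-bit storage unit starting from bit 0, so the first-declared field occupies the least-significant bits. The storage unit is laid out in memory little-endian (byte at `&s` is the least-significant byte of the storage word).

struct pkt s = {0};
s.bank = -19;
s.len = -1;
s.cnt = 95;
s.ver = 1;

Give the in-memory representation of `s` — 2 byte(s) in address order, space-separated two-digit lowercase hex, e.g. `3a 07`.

ed df

bank:6 = -19 → 0x2d << 0 → word 0x002d
len:2 = -1 → 0x3 << 6 → word 0x00ed
cnt:7 = 95 → 0x5f << 8 → word 0x5fed
ver:1 = 1 → 0x1 << 15 → word 0xdfed
word = 0xdfed → little-endian bytes:
  [0]=0xed  [1]=0xdf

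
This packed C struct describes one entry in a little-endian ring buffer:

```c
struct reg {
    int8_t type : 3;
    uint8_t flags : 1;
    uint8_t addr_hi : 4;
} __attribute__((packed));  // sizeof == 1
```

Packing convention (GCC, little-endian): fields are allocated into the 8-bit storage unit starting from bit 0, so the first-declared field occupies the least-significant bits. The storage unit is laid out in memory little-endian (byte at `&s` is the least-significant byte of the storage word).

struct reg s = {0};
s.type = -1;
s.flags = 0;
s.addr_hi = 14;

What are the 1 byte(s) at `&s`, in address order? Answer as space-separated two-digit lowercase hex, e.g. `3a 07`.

[0+:3] type=-1 & 0x7 = 0x7; word=0x07
[3+:1] flags=0 & 0x1 = 0x0; word=0x07
[4+:4] addr_hi=14 & 0xf = 0xe; word=0xe7
word = 0xe7 → little-endian bytes:
  [0]=0xe7

e7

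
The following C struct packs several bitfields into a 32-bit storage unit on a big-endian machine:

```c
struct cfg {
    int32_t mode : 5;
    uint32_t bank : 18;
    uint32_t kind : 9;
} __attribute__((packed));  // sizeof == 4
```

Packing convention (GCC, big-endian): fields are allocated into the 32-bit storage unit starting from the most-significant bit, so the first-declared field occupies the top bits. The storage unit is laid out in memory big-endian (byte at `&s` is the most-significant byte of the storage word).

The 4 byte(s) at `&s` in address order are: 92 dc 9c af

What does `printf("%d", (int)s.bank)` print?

[0]=0x92 [1]=0xdc [2]=0x9c [3]=0xaf (big-endian) → word 0x92dc9caf
mode:5 @ bit 27 → (0x92dc9caf>>27)&0x1f = 0x12
bank:18 @ bit 9 → (0x92dc9caf>>9)&0x3ffff = 0x16e4e  ←
kind:9 @ bit 0 → (0x92dc9caf>>0)&0x1ff = 0xaf

93774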